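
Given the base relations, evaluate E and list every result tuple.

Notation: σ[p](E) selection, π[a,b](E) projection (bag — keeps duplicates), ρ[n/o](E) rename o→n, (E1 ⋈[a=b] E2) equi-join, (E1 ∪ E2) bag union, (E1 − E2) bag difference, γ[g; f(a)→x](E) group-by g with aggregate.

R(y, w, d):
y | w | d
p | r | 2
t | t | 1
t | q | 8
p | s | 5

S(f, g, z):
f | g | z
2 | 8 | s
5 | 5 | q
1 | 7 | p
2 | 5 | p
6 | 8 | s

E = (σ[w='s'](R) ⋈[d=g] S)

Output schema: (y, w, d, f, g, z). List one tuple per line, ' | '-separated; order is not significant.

Stepwise |·|:
  R → 4
  σ[w='s'](R) → 1
  S → 5
  (σ[w='s'](R) ⋈[d=g] S) → 2

== RESULT ==
y | w | d | f | g | z
p | s | 5 | 2 | 5 | p
p | s | 5 | 5 | 5 | q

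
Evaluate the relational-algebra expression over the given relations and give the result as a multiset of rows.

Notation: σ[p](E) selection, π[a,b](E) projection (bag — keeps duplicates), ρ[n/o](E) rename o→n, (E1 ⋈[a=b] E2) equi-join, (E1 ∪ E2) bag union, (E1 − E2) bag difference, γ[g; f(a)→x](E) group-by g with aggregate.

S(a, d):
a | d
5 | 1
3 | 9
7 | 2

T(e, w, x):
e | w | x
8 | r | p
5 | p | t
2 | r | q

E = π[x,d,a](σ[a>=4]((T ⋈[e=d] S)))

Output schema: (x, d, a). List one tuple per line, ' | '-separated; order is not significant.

Stepwise |·|:
  T → 3
  S → 3
  (T ⋈[e=d] S) → 1
  σ[a>=4]((T ⋈[e=d] S)) → 1
  π[x,d,a](σ[a>=4]((T ⋈[e=d] S))) → 1

== RESULT ==
x | d | a
q | 2 | 7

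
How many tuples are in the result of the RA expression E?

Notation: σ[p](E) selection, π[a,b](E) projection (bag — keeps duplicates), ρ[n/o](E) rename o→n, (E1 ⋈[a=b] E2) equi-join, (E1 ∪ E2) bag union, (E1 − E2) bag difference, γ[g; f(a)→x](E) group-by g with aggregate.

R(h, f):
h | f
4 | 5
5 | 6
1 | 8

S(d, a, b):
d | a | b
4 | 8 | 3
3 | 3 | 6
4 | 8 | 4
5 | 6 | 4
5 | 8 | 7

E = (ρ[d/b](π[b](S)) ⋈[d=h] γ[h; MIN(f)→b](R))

Row counts bottom-up:
  S → 5
  π[b](S) → 5
  ρ[d/b](π[b](S)) → 5
  R → 3
  γ[h; MIN(f)→b](R) → 3
  (ρ[d/b](π[b](S)) ⋈[d=h] γ[h; MIN(f)→b](R)) → 2

|E| = 2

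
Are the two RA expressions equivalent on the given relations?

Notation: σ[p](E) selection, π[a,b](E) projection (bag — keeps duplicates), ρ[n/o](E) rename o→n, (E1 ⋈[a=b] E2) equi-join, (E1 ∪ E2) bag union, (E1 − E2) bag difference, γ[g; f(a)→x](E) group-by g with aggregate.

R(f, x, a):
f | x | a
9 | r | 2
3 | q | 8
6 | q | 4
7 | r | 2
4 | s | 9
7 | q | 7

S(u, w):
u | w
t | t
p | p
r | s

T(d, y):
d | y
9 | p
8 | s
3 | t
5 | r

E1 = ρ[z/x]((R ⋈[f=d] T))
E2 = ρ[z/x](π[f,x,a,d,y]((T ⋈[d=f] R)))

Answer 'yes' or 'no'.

E1 subexpression sizes:
  R → 6
  T → 4
  (R ⋈[f=d] T) → 2
  ρ[z/x]((R ⋈[f=d] T)) → 2
E2 subexpression sizes:
  T → 4
  R → 6
  (T ⋈[d=f] R) → 2
  π[f,x,a,d,y]((T ⋈[d=f] R)) → 2
  ρ[z/x](π[f,x,a,d,y]((T ⋈[d=f] R))) → 2

E1 and E2 produce the same multiset:
f | z | a | d | y
3 | q | 8 | 3 | t
9 | r | 2 | 9 | p

yes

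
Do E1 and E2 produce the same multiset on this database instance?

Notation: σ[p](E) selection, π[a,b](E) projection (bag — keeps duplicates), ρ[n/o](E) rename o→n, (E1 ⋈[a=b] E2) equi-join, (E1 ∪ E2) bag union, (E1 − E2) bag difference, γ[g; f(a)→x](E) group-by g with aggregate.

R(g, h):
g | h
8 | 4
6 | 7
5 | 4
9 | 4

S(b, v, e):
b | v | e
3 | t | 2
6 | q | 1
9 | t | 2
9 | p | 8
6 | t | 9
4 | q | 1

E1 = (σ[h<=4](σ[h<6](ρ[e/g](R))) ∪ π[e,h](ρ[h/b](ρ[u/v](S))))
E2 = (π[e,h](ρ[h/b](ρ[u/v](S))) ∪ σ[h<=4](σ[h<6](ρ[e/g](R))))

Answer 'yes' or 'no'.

E1 subexpression sizes:
  R → 4
  ρ[e/g](R) → 4
  σ[h<6](ρ[e/g](R)) → 3
  σ[h<=4](σ[h<6](ρ[e/g](R))) → 3
  S → 6
  ρ[u/v](S) → 6
  ρ[h/b](ρ[u/v](S)) → 6
  π[e,h](ρ[h/b](ρ[u/v](S))) → 6
  (σ[h<=4](σ[h<6](ρ[e/g](R))) ∪ π[e,h](ρ[h/b](ρ[u/v](S)))) → 9
E2 subexpression sizes:
  S → 6
  ρ[u/v](S) → 6
  ρ[h/b](ρ[u/v](S)) → 6
  π[e,h](ρ[h/b](ρ[u/v](S))) → 6
  R → 4
  ρ[e/g](R) → 4
  σ[h<6](ρ[e/g](R)) → 3
  σ[h<=4](σ[h<6](ρ[e/g](R))) → 3
  (π[e,h](ρ[h/b](ρ[u/v](S))) ∪ σ[h<=4](σ[h<6](ρ[e/g](R)))) → 9

E1 and E2 produce the same multiset:
e | h
1 | 4
1 | 6
2 | 3
2 | 9
5 | 4
8 | 4
8 | 9
9 | 4
9 | 6

yes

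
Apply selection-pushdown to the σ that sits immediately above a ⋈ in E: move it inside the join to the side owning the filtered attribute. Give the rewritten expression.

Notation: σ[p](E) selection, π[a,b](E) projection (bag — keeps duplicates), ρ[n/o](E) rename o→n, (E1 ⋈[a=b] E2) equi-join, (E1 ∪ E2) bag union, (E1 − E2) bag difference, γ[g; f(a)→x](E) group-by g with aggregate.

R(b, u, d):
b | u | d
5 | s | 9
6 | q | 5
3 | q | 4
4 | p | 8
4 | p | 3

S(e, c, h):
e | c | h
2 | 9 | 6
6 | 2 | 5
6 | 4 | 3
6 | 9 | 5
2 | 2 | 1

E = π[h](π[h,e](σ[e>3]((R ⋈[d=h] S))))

σ filters on e, owned by the right side.
E' = π[h](π[h,e]((R ⋈[d=h] σ[e>3](S))))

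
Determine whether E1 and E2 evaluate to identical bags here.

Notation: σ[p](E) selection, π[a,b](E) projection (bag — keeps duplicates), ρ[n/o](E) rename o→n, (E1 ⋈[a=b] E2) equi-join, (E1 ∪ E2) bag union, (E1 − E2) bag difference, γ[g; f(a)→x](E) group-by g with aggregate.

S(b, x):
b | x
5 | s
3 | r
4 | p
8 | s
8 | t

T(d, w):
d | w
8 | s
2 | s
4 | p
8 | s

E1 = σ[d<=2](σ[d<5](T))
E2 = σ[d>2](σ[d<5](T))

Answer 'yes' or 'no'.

E1 row counts bottom-up:
  T → 4
  σ[d<5](T) → 2
  σ[d<=2](σ[d<5](T)) → 1
E2 row counts bottom-up:
  T → 4
  σ[d<5](T) → 2
  σ[d>2](σ[d<5](T)) → 1

E1 result:
d | w
2 | s
E2 result:
d | w
4 | p
Witness: (2, 's') appears 1× in E1 but 0× in E2.

no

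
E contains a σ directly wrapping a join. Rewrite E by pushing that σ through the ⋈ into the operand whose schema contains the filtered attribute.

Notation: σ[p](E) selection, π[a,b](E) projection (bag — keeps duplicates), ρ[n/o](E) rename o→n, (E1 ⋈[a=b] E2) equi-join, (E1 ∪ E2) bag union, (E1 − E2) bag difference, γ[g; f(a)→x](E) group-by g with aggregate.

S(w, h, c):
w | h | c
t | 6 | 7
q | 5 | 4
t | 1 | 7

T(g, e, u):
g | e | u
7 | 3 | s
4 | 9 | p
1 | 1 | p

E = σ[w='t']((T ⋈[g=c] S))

σ filters on w, owned by the right side.
E' = (T ⋈[g=c] σ[w='t'](S))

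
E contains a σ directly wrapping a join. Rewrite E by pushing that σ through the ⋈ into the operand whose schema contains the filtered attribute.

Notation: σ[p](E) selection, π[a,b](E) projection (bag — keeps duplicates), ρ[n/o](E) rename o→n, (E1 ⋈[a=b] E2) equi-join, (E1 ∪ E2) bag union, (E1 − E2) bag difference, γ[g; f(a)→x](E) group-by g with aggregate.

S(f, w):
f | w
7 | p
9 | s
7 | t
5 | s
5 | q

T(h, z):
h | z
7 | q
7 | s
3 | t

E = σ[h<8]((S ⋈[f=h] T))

σ filters on h, owned by the right side.
E' = (S ⋈[f=h] σ[h<8](T))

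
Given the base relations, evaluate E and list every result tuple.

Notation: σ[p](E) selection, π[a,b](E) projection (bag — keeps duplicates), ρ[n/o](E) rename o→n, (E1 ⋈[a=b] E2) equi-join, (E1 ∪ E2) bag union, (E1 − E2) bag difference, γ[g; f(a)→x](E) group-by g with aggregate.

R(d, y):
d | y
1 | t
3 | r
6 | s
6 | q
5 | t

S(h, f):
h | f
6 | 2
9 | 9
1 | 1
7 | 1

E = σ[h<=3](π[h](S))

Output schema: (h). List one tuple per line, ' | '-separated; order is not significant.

Subexpression sizes:
  S → 4
  π[h](S) → 4
  σ[h<=3](π[h](S)) → 1

== RESULT ==
h
1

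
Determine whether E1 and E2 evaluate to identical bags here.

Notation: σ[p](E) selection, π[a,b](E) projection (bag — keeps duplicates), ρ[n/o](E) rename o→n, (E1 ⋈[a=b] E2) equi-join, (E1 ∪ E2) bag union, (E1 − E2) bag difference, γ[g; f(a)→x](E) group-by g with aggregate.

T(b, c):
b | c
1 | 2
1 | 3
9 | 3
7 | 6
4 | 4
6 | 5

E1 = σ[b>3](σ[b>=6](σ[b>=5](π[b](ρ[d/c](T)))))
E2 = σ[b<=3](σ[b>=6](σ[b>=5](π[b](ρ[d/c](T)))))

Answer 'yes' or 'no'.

E1 per-node cardinality:
  T → 6
  ρ[d/c](T) → 6
  π[b](ρ[d/c](T)) → 6
  σ[b>=5](π[b](ρ[d/c](T))) → 3
  σ[b>=6](σ[b>=5](π[b](ρ[d/c](T)))) → 3
  σ[b>3](σ[b>=6](σ[b>=5](π[b](ρ[d/c](T))))) → 3
E2 per-node cardinality:
  T → 6
  ρ[d/c](T) → 6
  π[b](ρ[d/c](T)) → 6
  σ[b>=5](π[b](ρ[d/c](T))) → 3
  σ[b>=6](σ[b>=5](π[b](ρ[d/c](T)))) → 3
  σ[b<=3](σ[b>=6](σ[b>=5](π[b](ρ[d/c](T))))) → 0

E1 result:
b
6
7
9
E2 result:
b
(0 rows)
Witness: (6,) appears 1× in E1 but 0× in E2.

no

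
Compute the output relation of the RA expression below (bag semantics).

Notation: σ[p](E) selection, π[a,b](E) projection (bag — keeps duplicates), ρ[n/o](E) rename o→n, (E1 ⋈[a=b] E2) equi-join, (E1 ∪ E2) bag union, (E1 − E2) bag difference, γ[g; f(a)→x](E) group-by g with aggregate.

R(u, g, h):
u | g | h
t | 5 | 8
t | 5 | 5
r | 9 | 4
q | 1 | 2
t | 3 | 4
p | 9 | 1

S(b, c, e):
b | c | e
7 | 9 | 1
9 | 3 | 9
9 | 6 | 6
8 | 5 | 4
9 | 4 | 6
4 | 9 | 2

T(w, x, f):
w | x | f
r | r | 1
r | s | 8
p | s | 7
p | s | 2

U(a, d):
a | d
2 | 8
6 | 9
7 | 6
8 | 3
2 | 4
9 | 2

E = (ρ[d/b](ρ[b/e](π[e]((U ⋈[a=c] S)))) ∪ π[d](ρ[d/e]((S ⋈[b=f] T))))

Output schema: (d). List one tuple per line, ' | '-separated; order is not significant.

Stepwise |·|:
  U → 6
  S → 6
  (U ⋈[a=c] S) → 3
  π[e]((U ⋈[a=c] S)) → 3
  ρ[b/e](π[e]((U ⋈[a=c] S))) → 3
  ρ[d/b](ρ[b/e](π[e]((U ⋈[a=c] S)))) → 3
  S → 6
  T → 4
  (S ⋈[b=f] T) → 2
  ρ[d/e]((S ⋈[b=f] T)) → 2
  π[d](ρ[d/e]((S ⋈[b=f] T))) → 2
  (ρ[d/b](ρ[b/e](π[e]((U ⋈[a=c] S)))) ∪ π[d](ρ[d/e]((S ⋈[b=f] T)))) → 5

== RESULT ==
d
1
1
2
4
6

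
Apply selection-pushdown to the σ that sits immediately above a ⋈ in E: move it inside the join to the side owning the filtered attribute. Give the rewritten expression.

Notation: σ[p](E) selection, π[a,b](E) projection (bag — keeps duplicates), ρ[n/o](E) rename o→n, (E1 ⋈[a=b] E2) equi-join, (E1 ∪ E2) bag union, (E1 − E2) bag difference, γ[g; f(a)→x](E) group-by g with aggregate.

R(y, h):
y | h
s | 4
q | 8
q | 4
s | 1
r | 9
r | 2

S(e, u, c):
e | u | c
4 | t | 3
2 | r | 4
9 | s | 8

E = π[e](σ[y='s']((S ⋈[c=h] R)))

σ filters on y, owned by the right side.
E' = π[e]((S ⋈[c=h] σ[y='s'](R)))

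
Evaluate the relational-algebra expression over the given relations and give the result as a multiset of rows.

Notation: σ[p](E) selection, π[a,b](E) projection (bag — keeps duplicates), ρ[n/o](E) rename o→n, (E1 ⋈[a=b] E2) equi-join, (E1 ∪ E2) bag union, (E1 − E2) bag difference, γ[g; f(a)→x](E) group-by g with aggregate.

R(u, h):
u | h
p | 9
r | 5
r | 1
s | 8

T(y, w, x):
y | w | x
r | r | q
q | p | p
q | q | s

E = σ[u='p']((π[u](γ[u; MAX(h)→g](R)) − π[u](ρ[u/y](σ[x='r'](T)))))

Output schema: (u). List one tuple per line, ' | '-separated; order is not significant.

Stepwise |·|:
  R → 4
  γ[u; MAX(h)→g](R) → 3
  π[u](γ[u; MAX(h)→g](R)) → 3
  T → 3
  σ[x='r'](T) → 0
  ρ[u/y](σ[x='r'](T)) → 0
  π[u](ρ[u/y](σ[x='r'](T))) → 0
  (π[u](γ[u; MAX(h)→g](R)) − π[u](ρ[u/y](σ[x='r'](T)))) → 3
  σ[u='p']((π[u](γ[u; MAX(h)→g](R)) − π[u](ρ[u/y](σ[x='r'](T))))) → 1

== RESULT ==
u
p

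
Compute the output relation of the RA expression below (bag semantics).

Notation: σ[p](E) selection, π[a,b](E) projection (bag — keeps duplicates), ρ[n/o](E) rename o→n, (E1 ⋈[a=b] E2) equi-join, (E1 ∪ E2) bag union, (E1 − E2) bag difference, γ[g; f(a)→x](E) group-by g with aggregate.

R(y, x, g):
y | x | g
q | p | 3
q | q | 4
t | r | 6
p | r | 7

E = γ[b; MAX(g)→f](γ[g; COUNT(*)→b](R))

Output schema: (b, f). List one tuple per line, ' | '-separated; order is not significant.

Row counts bottom-up:
  R → 4
  γ[g; COUNT(*)→b](R) → 4
  γ[b; MAX(g)→f](γ[g; COUNT(*)→b](R)) → 1

== RESULT ==
b | f
1 | 7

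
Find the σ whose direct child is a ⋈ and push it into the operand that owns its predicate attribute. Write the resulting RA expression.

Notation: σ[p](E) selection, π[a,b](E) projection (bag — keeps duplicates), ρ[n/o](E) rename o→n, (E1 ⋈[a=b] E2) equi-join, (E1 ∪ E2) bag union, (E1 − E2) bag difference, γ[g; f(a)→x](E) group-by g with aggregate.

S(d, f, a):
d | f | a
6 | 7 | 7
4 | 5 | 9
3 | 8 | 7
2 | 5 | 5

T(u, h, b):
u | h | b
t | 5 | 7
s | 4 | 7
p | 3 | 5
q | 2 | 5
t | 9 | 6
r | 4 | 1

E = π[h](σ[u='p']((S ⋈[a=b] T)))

σ filters on u, owned by the right side.
E' = π[h]((S ⋈[a=b] σ[u='p'](T)))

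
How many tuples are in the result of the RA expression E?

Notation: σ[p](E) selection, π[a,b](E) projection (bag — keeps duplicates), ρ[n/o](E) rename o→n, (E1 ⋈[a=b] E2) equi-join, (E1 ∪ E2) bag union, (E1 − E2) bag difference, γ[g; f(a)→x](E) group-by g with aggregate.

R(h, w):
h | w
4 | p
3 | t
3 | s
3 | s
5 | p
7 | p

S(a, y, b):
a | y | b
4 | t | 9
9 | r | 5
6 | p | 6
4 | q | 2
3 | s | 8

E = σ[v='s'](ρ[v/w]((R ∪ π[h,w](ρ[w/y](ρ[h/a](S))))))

Per-node cardinality:
  R → 6
  S → 5
  ρ[h/a](S) → 5
  ρ[w/y](ρ[h/a](S)) → 5
  π[h,w](ρ[w/y](ρ[h/a](S))) → 5
  (R ∪ π[h,w](ρ[w/y](ρ[h/a](S)))) → 11
  ρ[v/w]((R ∪ π[h,w](ρ[w/y](ρ[h/a](S))))) → 11
  σ[v='s'](ρ[v/w]((R ∪ π[h,w](ρ[w/y](ρ[h/a](S)))))) → 3

|E| = 3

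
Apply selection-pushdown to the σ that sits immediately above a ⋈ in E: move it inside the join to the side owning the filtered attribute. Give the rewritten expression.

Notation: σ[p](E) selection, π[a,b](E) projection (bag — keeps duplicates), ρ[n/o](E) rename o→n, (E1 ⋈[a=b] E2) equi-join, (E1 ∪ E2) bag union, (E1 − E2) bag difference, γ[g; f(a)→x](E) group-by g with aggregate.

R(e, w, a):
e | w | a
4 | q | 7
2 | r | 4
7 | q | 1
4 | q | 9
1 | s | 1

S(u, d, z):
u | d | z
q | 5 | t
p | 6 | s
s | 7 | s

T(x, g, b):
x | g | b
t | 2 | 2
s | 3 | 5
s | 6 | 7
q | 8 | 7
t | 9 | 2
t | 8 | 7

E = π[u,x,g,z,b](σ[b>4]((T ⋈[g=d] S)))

σ filters on b, owned by the left side.
E' = π[u,x,g,z,b]((σ[b>4](T) ⋈[g=d] S))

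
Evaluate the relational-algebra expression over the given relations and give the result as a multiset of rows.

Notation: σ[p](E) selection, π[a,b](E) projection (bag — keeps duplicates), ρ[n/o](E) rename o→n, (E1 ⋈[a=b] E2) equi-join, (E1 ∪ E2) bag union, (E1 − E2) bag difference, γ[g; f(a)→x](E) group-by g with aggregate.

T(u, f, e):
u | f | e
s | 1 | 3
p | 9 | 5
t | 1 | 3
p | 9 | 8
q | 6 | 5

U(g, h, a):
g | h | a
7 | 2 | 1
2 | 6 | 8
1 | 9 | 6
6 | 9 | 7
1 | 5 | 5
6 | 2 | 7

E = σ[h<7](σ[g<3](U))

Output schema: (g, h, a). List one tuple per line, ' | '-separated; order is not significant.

Stepwise |·|:
  U → 6
  σ[g<3](U) → 3
  σ[h<7](σ[g<3](U)) → 2

== RESULT ==
g | h | a
1 | 5 | 5
2 | 6 | 8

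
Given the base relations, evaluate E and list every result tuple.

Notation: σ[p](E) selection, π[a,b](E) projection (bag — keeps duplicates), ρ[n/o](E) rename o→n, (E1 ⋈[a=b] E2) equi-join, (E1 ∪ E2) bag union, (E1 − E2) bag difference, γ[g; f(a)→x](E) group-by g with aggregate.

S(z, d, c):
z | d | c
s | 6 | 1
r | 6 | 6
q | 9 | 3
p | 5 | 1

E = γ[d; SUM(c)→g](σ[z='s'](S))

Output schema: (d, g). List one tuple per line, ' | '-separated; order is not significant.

Per-node cardinality:
  S → 4
  σ[z='s'](S) → 1
  γ[d; SUM(c)→g](σ[z='s'](S)) → 1

== RESULT ==
d | g
6 | 1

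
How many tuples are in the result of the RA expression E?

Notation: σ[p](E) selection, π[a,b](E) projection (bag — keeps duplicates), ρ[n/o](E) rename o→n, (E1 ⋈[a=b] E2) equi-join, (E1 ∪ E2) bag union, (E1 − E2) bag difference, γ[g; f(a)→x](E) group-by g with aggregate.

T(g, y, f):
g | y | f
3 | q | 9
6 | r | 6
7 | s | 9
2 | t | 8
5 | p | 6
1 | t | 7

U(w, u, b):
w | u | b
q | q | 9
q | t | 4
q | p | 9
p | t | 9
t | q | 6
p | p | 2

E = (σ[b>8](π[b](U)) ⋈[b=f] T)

Stepwise |·|:
  U → 6
  π[b](U) → 6
  σ[b>8](π[b](U)) → 3
  T → 6
  (σ[b>8](π[b](U)) ⋈[b=f] T) → 6

|E| = 6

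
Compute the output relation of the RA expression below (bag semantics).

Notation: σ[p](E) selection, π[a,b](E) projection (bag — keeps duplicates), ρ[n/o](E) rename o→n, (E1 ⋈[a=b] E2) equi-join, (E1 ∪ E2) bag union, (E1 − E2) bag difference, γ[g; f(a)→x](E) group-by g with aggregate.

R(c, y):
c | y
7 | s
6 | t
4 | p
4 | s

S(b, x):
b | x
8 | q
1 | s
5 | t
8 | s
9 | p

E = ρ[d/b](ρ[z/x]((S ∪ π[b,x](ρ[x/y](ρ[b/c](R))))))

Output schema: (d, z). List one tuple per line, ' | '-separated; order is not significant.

Subexpression sizes:
  S → 5
  R → 4
  ρ[b/c](R) → 4
  ρ[x/y](ρ[b/c](R)) → 4
  π[b,x](ρ[x/y](ρ[b/c](R))) → 4
  (S ∪ π[b,x](ρ[x/y](ρ[b/c](R)))) → 9
  ρ[z/x]((S ∪ π[b,x](ρ[x/y](ρ[b/c](R))))) → 9
  ρ[d/b](ρ[z/x]((S ∪ π[b,x](ρ[x/y](ρ[b/c](R)))))) → 9

== RESULT ==
d | z
1 | s
4 | p
4 | s
5 | t
6 | t
7 | s
8 | q
8 | s
9 | p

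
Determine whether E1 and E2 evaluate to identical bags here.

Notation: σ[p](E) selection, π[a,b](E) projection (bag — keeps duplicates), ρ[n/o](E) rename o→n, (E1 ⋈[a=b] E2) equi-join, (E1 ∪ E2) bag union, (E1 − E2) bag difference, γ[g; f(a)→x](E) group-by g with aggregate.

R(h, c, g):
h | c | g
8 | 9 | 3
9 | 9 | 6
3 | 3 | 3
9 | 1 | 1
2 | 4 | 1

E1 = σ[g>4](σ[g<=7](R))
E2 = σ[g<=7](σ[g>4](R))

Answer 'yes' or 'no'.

E1 row counts bottom-up:
  R → 5
  σ[g<=7](R) → 5
  σ[g>4](σ[g<=7](R)) → 1
E2 row counts bottom-up:
  R → 5
  σ[g>4](R) → 1
  σ[g<=7](σ[g>4](R)) → 1

E1 and E2 produce the same multiset:
h | c | g
9 | 9 | 6

yes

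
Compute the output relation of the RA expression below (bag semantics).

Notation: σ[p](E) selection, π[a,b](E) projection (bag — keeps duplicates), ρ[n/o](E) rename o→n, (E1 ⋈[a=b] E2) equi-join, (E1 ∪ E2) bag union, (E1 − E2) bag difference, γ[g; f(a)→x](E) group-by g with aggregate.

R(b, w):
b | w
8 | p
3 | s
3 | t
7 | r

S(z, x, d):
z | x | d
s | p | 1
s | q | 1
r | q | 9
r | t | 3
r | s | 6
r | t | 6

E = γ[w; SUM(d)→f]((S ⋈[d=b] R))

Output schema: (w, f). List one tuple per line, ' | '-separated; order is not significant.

Subexpression sizes:
  S → 6
  R → 4
  (S ⋈[d=b] R) → 2
  γ[w; SUM(d)→f]((S ⋈[d=b] R)) → 2

== RESULT ==
w | f
s | 3
t | 3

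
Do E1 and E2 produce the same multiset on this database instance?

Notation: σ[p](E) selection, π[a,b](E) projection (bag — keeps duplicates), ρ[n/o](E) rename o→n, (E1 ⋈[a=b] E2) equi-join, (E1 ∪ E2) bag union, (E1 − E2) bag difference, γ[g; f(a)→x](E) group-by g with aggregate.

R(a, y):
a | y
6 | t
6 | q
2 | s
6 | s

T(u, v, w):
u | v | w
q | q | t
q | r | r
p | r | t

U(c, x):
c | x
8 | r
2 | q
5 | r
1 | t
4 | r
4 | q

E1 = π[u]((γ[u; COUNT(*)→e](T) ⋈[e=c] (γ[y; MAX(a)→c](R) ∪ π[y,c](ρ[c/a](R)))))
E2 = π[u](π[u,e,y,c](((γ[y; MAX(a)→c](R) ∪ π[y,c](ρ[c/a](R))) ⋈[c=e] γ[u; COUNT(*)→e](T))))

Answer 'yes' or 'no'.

E1 per-node cardinality:
  T → 3
  γ[u; COUNT(*)→e](T) → 2
  R → 4
  γ[y; MAX(a)→c](R) → 3
  R → 4
  ρ[c/a](R) → 4
  π[y,c](ρ[c/a](R)) → 4
  (γ[y; MAX(a)→c](R) ∪ π[y,c](ρ[c/a](R))) → 7
  (γ[u; COUNT(*)→e](T) ⋈[e=c] (γ[y; MAX(a)→c](R) ∪ π[y,c](ρ[c/a](R)))) → 1
  π[u]((γ[u; COUNT(*)→e](T) ⋈[e=c] (γ[y; MAX(a)→c](R) ∪ π[y,c](ρ[c/a](R))))) → 1
E2 per-node cardinality:
  R → 4
  γ[y; MAX(a)→c](R) → 3
  R → 4
  ρ[c/a](R) → 4
  π[y,c](ρ[c/a](R)) → 4
  (γ[y; MAX(a)→c](R) ∪ π[y,c](ρ[c/a](R))) → 7
  T → 3
  γ[u; COUNT(*)→e](T) → 2
  ((γ[y; MAX(a)→c](R) ∪ π[y,c](ρ[c/a](R))) ⋈[c=e] γ[u; COUNT(*)→e](T)) → 1
  π[u,e,y,c](((γ[y; MAX(a)→c](R) ∪ π[y,c](ρ[c/a](R))) ⋈[c=e] γ[u; COUNT(*)→e](T))) → 1
  π[u](π[u,e,y,c](((γ[y; MAX(a)→c](R) ∪ π[y,c](ρ[c/a](R))) ⋈[c=e] γ[u; COUNT(*)→e](T)))) → 1

E1 and E2 produce the same multiset:
u
q

yes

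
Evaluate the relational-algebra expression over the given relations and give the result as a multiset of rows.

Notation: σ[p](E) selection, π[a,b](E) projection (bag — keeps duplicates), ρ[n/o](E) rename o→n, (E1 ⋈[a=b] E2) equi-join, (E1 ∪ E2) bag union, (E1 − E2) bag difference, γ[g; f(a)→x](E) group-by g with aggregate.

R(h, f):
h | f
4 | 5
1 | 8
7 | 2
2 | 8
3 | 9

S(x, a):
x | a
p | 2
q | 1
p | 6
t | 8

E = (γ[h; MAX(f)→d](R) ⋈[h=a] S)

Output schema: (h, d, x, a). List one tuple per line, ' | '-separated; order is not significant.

Row counts bottom-up:
  R → 5
  γ[h; MAX(f)→d](R) → 5
  S → 4
  (γ[h; MAX(f)→d](R) ⋈[h=a] S) → 2

== RESULT ==
h | d | x | a
1 | 8 | q | 1
2 | 8 | p | 2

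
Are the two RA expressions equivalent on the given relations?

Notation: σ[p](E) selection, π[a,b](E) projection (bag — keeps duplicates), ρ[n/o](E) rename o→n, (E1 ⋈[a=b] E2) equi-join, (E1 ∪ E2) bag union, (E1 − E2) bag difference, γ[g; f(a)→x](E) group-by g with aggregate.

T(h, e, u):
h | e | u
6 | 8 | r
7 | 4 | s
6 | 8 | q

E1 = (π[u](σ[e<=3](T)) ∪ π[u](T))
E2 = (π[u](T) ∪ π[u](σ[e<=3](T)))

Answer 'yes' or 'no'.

E1 subexpression sizes:
  T → 3
  σ[e<=3](T) → 0
  π[u](σ[e<=3](T)) → 0
  T → 3
  π[u](T) → 3
  (π[u](σ[e<=3](T)) ∪ π[u](T)) → 3
E2 subexpression sizes:
  T → 3
  π[u](T) → 3
  T → 3
  σ[e<=3](T) → 0
  π[u](σ[e<=3](T)) → 0
  (π[u](T) ∪ π[u](σ[e<=3](T))) → 3

E1 and E2 produce the same multiset:
u
q
r
s

yes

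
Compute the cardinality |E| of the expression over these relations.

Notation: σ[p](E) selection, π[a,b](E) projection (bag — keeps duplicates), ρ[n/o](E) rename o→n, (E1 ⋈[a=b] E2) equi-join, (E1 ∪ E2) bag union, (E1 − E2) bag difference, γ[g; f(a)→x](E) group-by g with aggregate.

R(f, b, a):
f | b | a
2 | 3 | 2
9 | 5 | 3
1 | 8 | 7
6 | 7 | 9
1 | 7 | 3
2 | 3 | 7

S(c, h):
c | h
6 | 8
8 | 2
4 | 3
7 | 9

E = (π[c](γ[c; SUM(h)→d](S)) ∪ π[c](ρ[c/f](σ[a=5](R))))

Per-node cardinality:
  S → 4
  γ[c; SUM(h)→d](S) → 4
  π[c](γ[c; SUM(h)→d](S)) → 4
  R → 6
  σ[a=5](R) → 0
  ρ[c/f](σ[a=5](R)) → 0
  π[c](ρ[c/f](σ[a=5](R))) → 0
  (π[c](γ[c; SUM(h)→d](S)) ∪ π[c](ρ[c/f](σ[a=5](R)))) → 4

|E| = 4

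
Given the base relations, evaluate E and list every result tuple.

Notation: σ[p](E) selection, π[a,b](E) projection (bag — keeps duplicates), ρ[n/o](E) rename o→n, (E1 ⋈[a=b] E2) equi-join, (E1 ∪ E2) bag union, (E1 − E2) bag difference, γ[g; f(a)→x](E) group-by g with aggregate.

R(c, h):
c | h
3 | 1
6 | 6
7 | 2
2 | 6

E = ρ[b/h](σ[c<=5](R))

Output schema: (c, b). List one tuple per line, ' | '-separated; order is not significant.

Stepwise |·|:
  R → 4
  σ[c<=5](R) → 2
  ρ[b/h](σ[c<=5](R)) → 2

== RESULT ==
c | b
2 | 6
3 | 1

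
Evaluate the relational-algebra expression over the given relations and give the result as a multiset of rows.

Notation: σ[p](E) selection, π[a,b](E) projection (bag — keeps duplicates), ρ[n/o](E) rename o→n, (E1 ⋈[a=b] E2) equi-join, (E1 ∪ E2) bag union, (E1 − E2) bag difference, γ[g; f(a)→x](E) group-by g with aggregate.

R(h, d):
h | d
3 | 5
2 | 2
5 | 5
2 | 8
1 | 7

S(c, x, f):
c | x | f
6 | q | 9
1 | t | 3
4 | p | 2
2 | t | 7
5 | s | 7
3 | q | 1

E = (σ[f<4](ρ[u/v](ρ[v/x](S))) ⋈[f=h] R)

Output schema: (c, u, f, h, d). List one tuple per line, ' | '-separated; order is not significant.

Stepwise |·|:
  S → 6
  ρ[v/x](S) → 6
  ρ[u/v](ρ[v/x](S)) → 6
  σ[f<4](ρ[u/v](ρ[v/x](S))) → 3
  R → 5
  (σ[f<4](ρ[u/v](ρ[v/x](S))) ⋈[f=h] R) → 4

== RESULT ==
c | u | f | h | d
1 | t | 3 | 3 | 5
3 | q | 1 | 1 | 7
4 | p | 2 | 2 | 2
4 | p | 2 | 2 | 8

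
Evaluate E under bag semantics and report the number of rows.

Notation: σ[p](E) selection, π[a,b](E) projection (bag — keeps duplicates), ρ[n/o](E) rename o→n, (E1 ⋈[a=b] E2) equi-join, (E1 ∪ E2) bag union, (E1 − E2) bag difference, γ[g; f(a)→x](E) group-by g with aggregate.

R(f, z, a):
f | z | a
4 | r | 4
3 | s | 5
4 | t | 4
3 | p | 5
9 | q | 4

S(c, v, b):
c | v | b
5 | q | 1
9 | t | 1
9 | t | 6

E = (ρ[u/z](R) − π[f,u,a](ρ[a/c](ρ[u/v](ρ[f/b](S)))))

Per-node cardinality:
  R → 5
  ρ[u/z](R) → 5
  S → 3
  ρ[f/b](S) → 3
  ρ[u/v](ρ[f/b](S)) → 3
  ρ[a/c](ρ[u/v](ρ[f/b](S))) → 3
  π[f,u,a](ρ[a/c](ρ[u/v](ρ[f/b](S)))) → 3
  (ρ[u/z](R) − π[f,u,a](ρ[a/c](ρ[u/v](ρ[f/b](S))))) → 5

|E| = 5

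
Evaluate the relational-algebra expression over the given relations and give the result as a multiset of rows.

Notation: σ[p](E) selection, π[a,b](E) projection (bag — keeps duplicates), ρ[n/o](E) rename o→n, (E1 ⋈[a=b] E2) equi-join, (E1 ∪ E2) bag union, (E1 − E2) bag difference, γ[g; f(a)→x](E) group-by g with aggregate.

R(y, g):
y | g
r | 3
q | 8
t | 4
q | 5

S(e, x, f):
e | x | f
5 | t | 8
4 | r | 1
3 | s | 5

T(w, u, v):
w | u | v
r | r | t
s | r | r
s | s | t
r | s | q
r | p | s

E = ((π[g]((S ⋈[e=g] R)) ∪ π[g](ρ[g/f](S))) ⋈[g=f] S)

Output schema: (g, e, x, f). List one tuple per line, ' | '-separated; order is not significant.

Per-node cardinality:
  S → 3
  R → 4
  (S ⋈[e=g] R) → 3
  π[g]((S ⋈[e=g] R)) → 3
  S → 3
  ρ[g/f](S) → 3
  π[g](ρ[g/f](S)) → 3
  (π[g]((S ⋈[e=g] R)) ∪ π[g](ρ[g/f](S))) → 6
  S → 3
  ((π[g]((S ⋈[e=g] R)) ∪ π[g](ρ[g/f](S))) ⋈[g=f] S) → 4

== RESULT ==
g | e | x | f
1 | 4 | r | 1
5 | 3 | s | 5
5 | 3 | s | 5
8 | 5 | t | 8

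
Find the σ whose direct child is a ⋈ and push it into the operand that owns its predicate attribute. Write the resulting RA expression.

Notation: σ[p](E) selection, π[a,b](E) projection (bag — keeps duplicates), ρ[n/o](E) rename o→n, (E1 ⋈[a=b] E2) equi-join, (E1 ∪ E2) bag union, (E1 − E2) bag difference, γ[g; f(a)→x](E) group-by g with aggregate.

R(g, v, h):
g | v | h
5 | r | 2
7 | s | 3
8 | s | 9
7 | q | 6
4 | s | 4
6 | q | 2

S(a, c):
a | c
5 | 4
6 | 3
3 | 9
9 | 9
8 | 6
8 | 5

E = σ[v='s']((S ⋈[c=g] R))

σ filters on v, owned by the right side.
E' = (S ⋈[c=g] σ[v='s'](R))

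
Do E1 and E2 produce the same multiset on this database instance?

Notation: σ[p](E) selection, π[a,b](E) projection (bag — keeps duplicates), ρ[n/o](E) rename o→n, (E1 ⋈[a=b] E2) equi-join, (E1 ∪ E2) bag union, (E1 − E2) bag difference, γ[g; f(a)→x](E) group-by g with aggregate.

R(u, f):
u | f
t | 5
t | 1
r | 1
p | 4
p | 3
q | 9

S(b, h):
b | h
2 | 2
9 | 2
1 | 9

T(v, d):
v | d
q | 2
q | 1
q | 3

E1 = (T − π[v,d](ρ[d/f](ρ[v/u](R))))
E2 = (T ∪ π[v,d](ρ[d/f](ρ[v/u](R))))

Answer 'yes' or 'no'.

E1 row counts bottom-up:
  T → 3
  R → 6
  ρ[v/u](R) → 6
  ρ[d/f](ρ[v/u](R)) → 6
  π[v,d](ρ[d/f](ρ[v/u](R))) → 6
  (T − π[v,d](ρ[d/f](ρ[v/u](R)))) → 3
E2 row counts bottom-up:
  T → 3
  R → 6
  ρ[v/u](R) → 6
  ρ[d/f](ρ[v/u](R)) → 6
  π[v,d](ρ[d/f](ρ[v/u](R))) → 6
  (T ∪ π[v,d](ρ[d/f](ρ[v/u](R)))) → 9

E1 result:
v | d
q | 1
q | 2
q | 3
E2 result:
v | d
p | 3
p | 4
q | 1
q | 2
q | 3
q | 9
r | 1
t | 1
t | 5
Witness: ('r', 1) appears 0× in E1 but 1× in E2.

no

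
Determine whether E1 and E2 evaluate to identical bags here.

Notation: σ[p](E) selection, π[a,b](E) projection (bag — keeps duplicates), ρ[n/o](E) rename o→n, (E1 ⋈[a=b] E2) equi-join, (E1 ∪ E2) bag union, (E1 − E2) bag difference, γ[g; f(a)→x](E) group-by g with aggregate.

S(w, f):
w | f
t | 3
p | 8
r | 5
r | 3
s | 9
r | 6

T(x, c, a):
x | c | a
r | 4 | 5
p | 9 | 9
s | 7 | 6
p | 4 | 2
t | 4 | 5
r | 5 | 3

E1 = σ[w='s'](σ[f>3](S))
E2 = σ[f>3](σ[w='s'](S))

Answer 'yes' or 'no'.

E1 stepwise |·|:
  S → 6
  σ[f>3](S) → 4
  σ[w='s'](σ[f>3](S)) → 1
E2 stepwise |·|:
  S → 6
  σ[w='s'](S) → 1
  σ[f>3](σ[w='s'](S)) → 1

E1 and E2 produce the same multiset:
w | f
s | 9

yes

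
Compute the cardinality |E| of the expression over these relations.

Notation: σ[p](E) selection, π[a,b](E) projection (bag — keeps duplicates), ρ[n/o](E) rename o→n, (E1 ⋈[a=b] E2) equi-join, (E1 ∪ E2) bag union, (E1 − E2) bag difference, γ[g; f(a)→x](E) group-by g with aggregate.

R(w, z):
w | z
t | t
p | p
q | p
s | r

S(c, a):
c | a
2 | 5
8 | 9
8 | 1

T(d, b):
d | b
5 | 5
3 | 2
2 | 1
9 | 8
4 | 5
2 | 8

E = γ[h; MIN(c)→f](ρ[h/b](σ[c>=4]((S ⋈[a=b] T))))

Stepwise |·|:
  S → 3
  T → 6
  (S ⋈[a=b] T) → 3
  σ[c>=4]((S ⋈[a=b] T)) → 1
  ρ[h/b](σ[c>=4]((S ⋈[a=b] T))) → 1
  γ[h; MIN(c)→f](ρ[h/b](σ[c>=4]((S ⋈[a=b] T)))) → 1

|E| = 1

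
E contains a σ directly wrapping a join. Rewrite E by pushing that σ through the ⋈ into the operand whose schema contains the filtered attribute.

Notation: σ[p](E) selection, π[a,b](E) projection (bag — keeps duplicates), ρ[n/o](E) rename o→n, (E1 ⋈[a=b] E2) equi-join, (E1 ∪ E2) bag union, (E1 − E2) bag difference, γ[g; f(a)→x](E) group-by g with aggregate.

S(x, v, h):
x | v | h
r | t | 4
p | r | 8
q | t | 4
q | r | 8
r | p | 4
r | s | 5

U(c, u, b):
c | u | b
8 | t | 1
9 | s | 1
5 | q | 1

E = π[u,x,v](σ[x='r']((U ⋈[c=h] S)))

σ filters on x, owned by the right side.
E' = π[u,x,v]((U ⋈[c=h] σ[x='r'](S)))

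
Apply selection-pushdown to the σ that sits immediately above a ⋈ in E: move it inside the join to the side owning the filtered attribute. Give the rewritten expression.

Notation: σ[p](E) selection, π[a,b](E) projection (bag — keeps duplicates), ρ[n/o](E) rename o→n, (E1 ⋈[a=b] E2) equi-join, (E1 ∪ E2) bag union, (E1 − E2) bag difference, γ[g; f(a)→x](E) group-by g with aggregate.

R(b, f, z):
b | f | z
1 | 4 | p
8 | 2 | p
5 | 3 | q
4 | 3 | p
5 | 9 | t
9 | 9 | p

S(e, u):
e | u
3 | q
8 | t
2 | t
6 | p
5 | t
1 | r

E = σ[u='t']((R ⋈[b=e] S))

σ filters on u, owned by the right side.
E' = (R ⋈[b=e] σ[u='t'](S))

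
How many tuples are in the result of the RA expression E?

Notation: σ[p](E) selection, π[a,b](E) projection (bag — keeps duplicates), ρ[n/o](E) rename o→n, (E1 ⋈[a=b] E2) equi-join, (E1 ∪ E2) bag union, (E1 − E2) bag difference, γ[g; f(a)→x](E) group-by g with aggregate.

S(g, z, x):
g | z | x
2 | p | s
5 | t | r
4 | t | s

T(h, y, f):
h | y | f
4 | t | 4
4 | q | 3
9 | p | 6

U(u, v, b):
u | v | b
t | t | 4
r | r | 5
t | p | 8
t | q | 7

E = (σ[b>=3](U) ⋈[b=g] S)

Row counts bottom-up:
  U → 4
  σ[b>=3](U) → 4
  S → 3
  (σ[b>=3](U) ⋈[b=g] S) → 2

|E| = 2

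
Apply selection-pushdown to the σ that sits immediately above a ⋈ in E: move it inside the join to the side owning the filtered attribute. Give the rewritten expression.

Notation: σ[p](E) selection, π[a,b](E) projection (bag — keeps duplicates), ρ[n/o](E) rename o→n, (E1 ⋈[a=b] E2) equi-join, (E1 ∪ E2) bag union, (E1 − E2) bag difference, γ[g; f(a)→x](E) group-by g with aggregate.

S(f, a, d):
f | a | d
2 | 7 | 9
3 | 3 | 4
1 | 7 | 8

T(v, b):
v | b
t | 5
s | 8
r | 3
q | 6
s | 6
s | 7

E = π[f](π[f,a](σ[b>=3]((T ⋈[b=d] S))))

σ filters on b, owned by the left side.
E' = π[f](π[f,a]((σ[b>=3](T) ⋈[b=d] S)))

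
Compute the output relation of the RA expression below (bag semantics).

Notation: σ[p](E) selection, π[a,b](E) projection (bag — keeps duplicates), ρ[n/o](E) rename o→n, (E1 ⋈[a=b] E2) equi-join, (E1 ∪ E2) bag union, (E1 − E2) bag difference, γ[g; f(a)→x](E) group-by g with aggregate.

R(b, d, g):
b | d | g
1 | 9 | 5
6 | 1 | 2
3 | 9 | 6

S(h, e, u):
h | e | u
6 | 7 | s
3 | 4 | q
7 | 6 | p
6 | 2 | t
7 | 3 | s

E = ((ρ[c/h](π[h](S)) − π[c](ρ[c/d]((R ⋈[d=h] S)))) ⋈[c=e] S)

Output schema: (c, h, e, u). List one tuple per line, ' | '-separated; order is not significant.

Row counts bottom-up:
  S → 5
  π[h](S) → 5
  ρ[c/h](π[h](S)) → 5
  R → 3
  S → 5
  (R ⋈[d=h] S) → 0
  ρ[c/d]((R ⋈[d=h] S)) → 0
  π[c](ρ[c/d]((R ⋈[d=h] S))) → 0
  (ρ[c/h](π[h](S)) − π[c](ρ[c/d]((R ⋈[d=h] S)))) → 5
  S → 5
  ((ρ[c/h](π[h](S)) − π[c](ρ[c/d]((R ⋈[d=h] S)))) ⋈[c=e] S) → 5

== RESULT ==
c | h | e | u
3 | 7 | 3 | s
6 | 7 | 6 | p
6 | 7 | 6 | p
7 | 6 | 7 | s
7 | 6 | 7 | s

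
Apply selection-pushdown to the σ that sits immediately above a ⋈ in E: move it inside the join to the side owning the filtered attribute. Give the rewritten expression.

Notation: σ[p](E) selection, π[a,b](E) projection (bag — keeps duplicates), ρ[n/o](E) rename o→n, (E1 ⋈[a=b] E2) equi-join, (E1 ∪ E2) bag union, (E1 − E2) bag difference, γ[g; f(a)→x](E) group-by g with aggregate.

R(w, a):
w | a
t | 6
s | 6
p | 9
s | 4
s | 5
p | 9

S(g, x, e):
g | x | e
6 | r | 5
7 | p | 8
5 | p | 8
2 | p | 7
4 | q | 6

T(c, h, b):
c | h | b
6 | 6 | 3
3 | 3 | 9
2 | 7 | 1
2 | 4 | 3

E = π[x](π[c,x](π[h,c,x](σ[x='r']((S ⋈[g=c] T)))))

σ filters on x, owned by the left side.
E' = π[x](π[c,x](π[h,c,x]((σ[x='r'](S) ⋈[g=c] T))))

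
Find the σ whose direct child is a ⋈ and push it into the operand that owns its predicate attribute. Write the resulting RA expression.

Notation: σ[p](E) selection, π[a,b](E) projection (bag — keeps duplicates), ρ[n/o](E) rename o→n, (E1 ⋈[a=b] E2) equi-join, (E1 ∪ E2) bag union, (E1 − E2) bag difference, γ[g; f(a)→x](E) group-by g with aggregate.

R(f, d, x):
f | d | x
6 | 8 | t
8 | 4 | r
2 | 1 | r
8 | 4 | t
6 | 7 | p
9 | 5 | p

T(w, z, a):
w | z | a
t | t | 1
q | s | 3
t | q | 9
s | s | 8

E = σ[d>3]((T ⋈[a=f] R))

σ filters on d, owned by the right side.
E' = (T ⋈[a=f] σ[d>3](R))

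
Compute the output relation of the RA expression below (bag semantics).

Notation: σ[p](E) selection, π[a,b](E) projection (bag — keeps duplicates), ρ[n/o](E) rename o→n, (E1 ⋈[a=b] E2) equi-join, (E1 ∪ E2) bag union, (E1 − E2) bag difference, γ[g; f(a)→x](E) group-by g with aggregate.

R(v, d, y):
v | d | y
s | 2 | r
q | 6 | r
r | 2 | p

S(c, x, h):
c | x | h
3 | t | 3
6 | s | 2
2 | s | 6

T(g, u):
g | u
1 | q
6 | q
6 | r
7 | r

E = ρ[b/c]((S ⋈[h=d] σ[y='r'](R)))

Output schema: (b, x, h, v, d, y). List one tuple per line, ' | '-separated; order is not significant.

Per-node cardinality:
  S → 3
  R → 3
  σ[y='r'](R) → 2
  (S ⋈[h=d] σ[y='r'](R)) → 2
  ρ[b/c]((S ⋈[h=d] σ[y='r'](R))) → 2

== RESULT ==
b | x | h | v | d | y
2 | s | 6 | q | 6 | r
6 | s | 2 | s | 2 | r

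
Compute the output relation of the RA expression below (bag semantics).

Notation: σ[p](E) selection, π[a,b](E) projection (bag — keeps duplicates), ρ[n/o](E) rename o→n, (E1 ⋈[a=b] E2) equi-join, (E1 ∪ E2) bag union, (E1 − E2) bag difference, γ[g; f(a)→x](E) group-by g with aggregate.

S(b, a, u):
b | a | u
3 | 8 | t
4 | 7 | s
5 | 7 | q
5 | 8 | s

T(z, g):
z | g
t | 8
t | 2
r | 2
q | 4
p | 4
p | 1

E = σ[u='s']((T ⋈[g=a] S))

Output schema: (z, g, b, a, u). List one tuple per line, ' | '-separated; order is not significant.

Subexpression sizes:
  T → 6
  S → 4
  (T ⋈[g=a] S) → 2
  σ[u='s']((T ⋈[g=a] S)) → 1

== RESULT ==
z | g | b | a | u
t | 8 | 5 | 8 | s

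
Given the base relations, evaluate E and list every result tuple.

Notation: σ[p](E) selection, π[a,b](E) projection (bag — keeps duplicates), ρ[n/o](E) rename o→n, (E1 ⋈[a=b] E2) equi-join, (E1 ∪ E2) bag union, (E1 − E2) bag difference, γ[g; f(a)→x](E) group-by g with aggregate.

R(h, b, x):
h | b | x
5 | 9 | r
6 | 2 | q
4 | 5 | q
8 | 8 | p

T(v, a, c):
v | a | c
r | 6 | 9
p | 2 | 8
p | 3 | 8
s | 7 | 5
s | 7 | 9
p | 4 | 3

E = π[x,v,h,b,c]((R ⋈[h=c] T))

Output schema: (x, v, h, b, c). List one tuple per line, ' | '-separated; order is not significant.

Per-node cardinality:
  R → 4
  T → 6
  (R ⋈[h=c] T) → 3
  π[x,v,h,b,c]((R ⋈[h=c] T)) → 3

== RESULT ==
x | v | h | b | c
p | p | 8 | 8 | 8
p | p | 8 | 8 | 8
r | s | 5 | 9 | 5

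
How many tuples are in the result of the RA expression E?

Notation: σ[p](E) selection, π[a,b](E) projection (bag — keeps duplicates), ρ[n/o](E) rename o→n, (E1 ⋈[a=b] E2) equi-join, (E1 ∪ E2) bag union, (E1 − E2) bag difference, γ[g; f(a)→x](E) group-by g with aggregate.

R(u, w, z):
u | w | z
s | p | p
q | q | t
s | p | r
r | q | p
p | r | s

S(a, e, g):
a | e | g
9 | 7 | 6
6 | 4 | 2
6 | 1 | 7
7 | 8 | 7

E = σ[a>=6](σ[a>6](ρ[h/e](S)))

Per-node cardinality:
  S → 4
  ρ[h/e](S) → 4
  σ[a>6](ρ[h/e](S)) → 2
  σ[a>=6](σ[a>6](ρ[h/e](S))) → 2

|E| = 2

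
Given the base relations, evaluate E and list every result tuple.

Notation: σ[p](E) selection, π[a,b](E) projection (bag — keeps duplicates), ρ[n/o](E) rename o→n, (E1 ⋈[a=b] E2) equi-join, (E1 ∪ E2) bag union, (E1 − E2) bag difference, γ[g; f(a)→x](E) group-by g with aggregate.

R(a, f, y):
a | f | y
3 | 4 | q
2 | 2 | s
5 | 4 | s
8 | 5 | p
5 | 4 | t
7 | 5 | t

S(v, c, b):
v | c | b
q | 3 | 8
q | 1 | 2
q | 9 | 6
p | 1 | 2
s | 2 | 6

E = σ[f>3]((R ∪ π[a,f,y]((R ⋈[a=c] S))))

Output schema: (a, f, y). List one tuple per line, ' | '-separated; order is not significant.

Per-node cardinality:
  R → 6
  R → 6
  S → 5
  (R ⋈[a=c] S) → 2
  π[a,f,y]((R ⋈[a=c] S)) → 2
  (R ∪ π[a,f,y]((R ⋈[a=c] S))) → 8
  σ[f>3]((R ∪ π[a,f,y]((R ⋈[a=c] S)))) → 6

== RESULT ==
a | f | y
3 | 4 | q
3 | 4 | q
5 | 4 | s
5 | 4 | t
7 | 5 | t
8 | 5 | p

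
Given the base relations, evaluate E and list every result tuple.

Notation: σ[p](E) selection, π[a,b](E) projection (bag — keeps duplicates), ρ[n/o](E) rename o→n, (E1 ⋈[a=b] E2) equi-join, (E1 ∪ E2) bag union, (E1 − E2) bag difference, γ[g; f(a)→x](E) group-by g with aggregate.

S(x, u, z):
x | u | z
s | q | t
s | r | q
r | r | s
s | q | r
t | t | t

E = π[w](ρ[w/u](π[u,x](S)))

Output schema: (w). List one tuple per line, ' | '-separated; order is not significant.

Stepwise |·|:
  S → 5
  π[u,x](S) → 5
  ρ[w/u](π[u,x](S)) → 5
  π[w](ρ[w/u](π[u,x](S))) → 5

== RESULT ==
w
q
q
r
r
t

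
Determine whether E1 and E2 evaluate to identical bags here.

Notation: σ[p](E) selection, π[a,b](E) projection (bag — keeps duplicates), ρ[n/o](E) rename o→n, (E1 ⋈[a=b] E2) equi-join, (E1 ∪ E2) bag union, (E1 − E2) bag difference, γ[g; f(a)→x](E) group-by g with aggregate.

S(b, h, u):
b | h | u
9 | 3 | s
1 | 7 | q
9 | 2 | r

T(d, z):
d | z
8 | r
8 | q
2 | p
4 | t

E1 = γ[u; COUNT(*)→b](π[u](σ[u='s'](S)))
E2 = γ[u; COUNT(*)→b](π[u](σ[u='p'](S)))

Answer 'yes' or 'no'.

E1 per-node cardinality:
  S → 3
  σ[u='s'](S) → 1
  π[u](σ[u='s'](S)) → 1
  γ[u; COUNT(*)→b](π[u](σ[u='s'](S))) → 1
E2 per-node cardinality:
  S → 3
  σ[u='p'](S) → 0
  π[u](σ[u='p'](S)) → 0
  γ[u; COUNT(*)→b](π[u](σ[u='p'](S))) → 0

E1 result:
u | b
s | 1
E2 result:
u | b
(0 rows)
Witness: ('s', 1) appears 1× in E1 but 0× in E2.

no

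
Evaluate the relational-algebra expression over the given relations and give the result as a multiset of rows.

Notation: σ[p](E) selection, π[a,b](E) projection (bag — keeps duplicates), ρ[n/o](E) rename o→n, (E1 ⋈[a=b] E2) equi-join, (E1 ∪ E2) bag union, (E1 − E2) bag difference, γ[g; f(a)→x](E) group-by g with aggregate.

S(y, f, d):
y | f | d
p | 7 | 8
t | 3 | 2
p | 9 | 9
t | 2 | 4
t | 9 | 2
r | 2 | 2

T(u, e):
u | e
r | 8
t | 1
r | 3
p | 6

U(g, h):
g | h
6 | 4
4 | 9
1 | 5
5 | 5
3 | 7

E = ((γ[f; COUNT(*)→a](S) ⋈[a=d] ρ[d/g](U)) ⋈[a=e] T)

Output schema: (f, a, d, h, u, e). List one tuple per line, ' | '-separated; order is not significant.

Stepwise |·|:
  S → 6
  γ[f; COUNT(*)→a](S) → 4
  U → 5
  ρ[d/g](U) → 5
  (γ[f; COUNT(*)→a](S) ⋈[a=d] ρ[d/g](U)) → 2
  T → 4
  ((γ[f; COUNT(*)→a](S) ⋈[a=d] ρ[d/g](U)) ⋈[a=e] T) → 2

== RESULT ==
f | a | d | h | u | e
3 | 1 | 1 | 5 | t | 1
7 | 1 | 1 | 5 | t | 1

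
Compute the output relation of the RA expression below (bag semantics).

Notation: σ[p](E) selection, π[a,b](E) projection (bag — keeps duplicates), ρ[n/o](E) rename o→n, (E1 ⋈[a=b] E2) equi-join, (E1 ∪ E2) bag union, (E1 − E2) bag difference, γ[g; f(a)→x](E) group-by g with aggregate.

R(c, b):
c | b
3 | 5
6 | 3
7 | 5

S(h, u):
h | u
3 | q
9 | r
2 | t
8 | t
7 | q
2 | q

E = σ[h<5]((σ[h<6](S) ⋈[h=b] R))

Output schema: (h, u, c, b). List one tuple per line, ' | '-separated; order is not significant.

Stepwise |·|:
  S → 6
  σ[h<6](S) → 3
  R → 3
  (σ[h<6](S) ⋈[h=b] R) → 1
  σ[h<5]((σ[h<6](S) ⋈[h=b] R)) → 1

== RESULT ==
h | u | c | b
3 | q | 6 | 3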